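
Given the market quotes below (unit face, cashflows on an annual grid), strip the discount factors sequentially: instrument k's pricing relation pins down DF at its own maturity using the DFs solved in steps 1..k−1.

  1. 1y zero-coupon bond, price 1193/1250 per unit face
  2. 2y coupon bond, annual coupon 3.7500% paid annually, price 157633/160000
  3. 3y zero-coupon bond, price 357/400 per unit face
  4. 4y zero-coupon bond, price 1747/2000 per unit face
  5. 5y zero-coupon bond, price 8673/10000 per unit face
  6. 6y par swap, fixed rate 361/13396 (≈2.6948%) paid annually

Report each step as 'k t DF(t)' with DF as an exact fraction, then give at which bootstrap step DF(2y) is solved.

1 1 1193/1250
2 2 9151/10000
3 3 357/400
4 4 1747/2000
5 5 8673/10000
6 6 2139/2500
DF(2y) is solved at step 2

step 1 [1y] zero: DF = P = 1193/1250 ≈ 0.954400
step 2 [2y] bond c/1=3/80: DF=(157633/160000 − 3/80·(0.954400))/(1+3/80) = 9151/10000 ≈ 0.915100
step 3 [3y] zero: DF = P = 357/400 ≈ 0.892500
step 4 [4y] zero: DF = P = 1747/2000 ≈ 0.873500
step 5 [5y] zero: DF = P = 8673/10000 ≈ 0.867300
step 6 [6y] swap r/1=361/13396: DF=(1 − 361/13396·(0.954400+0.915100+0.892500+0.873500+0.867300))/(1+361/13396) = 2139/2500 ≈ 0.855600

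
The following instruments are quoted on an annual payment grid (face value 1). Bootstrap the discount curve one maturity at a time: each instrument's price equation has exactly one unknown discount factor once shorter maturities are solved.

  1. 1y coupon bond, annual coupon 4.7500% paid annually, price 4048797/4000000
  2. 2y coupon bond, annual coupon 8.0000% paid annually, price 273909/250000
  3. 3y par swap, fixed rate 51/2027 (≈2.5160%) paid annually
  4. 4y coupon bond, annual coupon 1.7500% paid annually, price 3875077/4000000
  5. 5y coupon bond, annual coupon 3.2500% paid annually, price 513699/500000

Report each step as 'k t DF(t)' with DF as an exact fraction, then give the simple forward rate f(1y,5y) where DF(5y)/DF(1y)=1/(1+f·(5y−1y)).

step 1 [1y] bond c/1=19/400: DF=(4048797/4000000 − 19/400·(0))/(1+19/400) = 9663/10000 ≈ 0.966300
step 2 [2y] bond c/1=2/25: DF=(273909/250000 − 2/25·(0.966300))/(1+2/25) = 9429/10000 ≈ 0.942900
step 3 [3y] swap r/1=51/2027: DF=(1 − 51/2027·(0.966300+0.942900))/(1+51/2027) = 4643/5000 ≈ 0.928600
step 4 [4y] bond c/1=7/400: DF=(3875077/4000000 − 7/400·(0.966300+0.942900+0.928600))/(1+7/400) = 9033/10000 ≈ 0.903300
step 5 [5y] bond c/1=13/400: DF=(513699/500000 − 13/400·(0.966300+0.942900+0.928600+0.903300))/(1+13/400) = 8773/10000 ≈ 0.877300

1 1 9663/10000
2 2 9429/10000
3 3 4643/5000
4 4 9033/10000
5 5 8773/10000
f(1y,5y) = ((9663/10000)/(8773/10000) − 1)/(4) = 445/17546 ≈ 2.5362%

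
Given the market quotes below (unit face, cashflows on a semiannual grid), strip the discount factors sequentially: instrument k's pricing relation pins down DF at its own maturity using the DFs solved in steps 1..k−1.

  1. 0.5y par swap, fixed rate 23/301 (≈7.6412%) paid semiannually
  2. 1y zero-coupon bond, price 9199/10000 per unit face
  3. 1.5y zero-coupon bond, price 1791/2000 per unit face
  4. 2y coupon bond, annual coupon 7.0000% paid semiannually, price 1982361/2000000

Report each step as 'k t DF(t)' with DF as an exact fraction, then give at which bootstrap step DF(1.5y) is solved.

step 1 [0.5y] swap r/2=23/602: DF=(1 − 23/602·(0))/(1+23/602) = 602/625 ≈ 0.963200
step 2 [1y] zero: DF = P = 9199/10000 ≈ 0.919900
step 3 [1.5y] zero: DF = P = 1791/2000 ≈ 0.895500
step 4 [2y] bond c/2=7/200: DF=(1982361/2000000 − 7/200·(0.963200+0.919900+0.895500))/(1+7/200) = 8637/10000 ≈ 0.863700

1 1/2 602/625
2 1 9199/10000
3 3/2 1791/2000
4 2 8637/10000
DF(1.5y) is solved at step 3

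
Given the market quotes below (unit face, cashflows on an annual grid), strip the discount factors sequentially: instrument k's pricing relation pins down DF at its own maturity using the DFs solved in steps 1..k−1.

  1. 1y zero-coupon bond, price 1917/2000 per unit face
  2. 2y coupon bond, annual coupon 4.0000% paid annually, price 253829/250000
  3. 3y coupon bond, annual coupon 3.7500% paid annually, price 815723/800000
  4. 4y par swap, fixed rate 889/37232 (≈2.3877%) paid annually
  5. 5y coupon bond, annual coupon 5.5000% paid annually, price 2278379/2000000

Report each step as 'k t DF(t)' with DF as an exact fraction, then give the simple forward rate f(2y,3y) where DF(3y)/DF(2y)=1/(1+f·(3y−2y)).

step 1 [1y] zero: DF = P = 1917/2000 ≈ 0.958500
step 2 [2y] bond c/1=1/25: DF=(253829/250000 − 1/25·(0.958500))/(1+1/25) = 4697/5000 ≈ 0.939400
step 3 [3y] bond c/1=3/80: DF=(815723/800000 − 3/80·(0.958500+0.939400))/(1+3/80) = 4571/5000 ≈ 0.914200
step 4 [4y] swap r/1=889/37232: DF=(1 − 889/37232·(0.958500+0.939400+0.914200))/(1+889/37232) = 9111/10000 ≈ 0.911100
step 5 [5y] bond c/1=11/200: DF=(2278379/2000000 − 11/200·(0.958500+0.939400+0.914200+0.911100))/(1+11/200) = 8857/10000 ≈ 0.885700

1 1 1917/2000
2 2 4697/5000
3 3 4571/5000
4 4 9111/10000
5 5 8857/10000
f(2y,3y) = ((4697/5000)/(4571/5000) − 1)/(1) = 18/653 ≈ 2.7565%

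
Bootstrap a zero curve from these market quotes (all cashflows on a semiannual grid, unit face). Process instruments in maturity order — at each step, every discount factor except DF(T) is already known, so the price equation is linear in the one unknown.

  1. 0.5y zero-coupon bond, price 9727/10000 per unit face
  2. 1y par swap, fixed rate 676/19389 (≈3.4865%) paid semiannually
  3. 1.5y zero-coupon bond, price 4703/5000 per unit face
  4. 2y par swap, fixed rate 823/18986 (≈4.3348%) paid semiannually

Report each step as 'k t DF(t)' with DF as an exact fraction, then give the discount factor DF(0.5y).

1 1/2 9727/10000
2 1 4831/5000
3 3/2 4703/5000
4 2 9177/10000
DF(0.5y) = 9727/10000 ≈ 0.972700

step 1 [0.5y] zero: DF = P = 9727/10000 ≈ 0.972700
step 2 [1y] swap r/2=338/19389: DF=(1 − 338/19389·(0.972700))/(1+338/19389) = 4831/5000 ≈ 0.966200
step 3 [1.5y] zero: DF = P = 4703/5000 ≈ 0.940600
step 4 [2y] swap r/2=823/37972: DF=(1 − 823/37972·(0.972700+0.966200+0.940600))/(1+823/37972) = 9177/10000 ≈ 0.917700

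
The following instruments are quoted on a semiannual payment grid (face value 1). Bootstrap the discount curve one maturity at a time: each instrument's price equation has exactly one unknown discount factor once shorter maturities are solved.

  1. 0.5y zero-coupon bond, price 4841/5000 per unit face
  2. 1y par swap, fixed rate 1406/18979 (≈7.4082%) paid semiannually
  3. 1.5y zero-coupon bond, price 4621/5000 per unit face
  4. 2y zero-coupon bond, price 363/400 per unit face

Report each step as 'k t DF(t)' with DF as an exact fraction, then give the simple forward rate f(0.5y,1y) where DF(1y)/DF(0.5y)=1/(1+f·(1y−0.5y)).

1 1/2 4841/5000
2 1 9297/10000
3 3/2 4621/5000
4 2 363/400
f(0.5y,1y) = ((4841/5000)/(9297/10000) − 1)/(1/2) = 770/9297 ≈ 8.2822%

step 1 [0.5y] zero: DF = P = 4841/5000 ≈ 0.968200
step 2 [1y] swap r/2=703/18979: DF=(1 − 703/18979·(0.968200))/(1+703/18979) = 9297/10000 ≈ 0.929700
step 3 [1.5y] zero: DF = P = 4621/5000 ≈ 0.924200
step 4 [2y] zero: DF = P = 363/400 ≈ 0.907500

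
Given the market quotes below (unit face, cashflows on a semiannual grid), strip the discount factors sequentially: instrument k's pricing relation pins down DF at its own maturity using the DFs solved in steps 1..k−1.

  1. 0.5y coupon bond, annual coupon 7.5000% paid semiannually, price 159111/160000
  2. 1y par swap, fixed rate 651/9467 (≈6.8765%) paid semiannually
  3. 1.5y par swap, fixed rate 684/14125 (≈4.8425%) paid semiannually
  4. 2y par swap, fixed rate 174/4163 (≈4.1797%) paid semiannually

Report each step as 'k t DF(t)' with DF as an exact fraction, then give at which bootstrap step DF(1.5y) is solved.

1 1/2 1917/2000
2 1 9349/10000
3 3/2 2329/2500
4 2 9217/10000
DF(1.5y) is solved at step 3

step 1 [0.5y] bond c/2=3/80: DF=(159111/160000 − 3/80·(0))/(1+3/80) = 1917/2000 ≈ 0.958500
step 2 [1y] swap r/2=651/18934: DF=(1 − 651/18934·(0.958500))/(1+651/18934) = 9349/10000 ≈ 0.934900
step 3 [1.5y] swap r/2=342/14125: DF=(1 − 342/14125·(0.958500+0.934900))/(1+342/14125) = 2329/2500 ≈ 0.931600
step 4 [2y] swap r/2=87/4163: DF=(1 − 87/4163·(0.958500+0.934900+0.931600))/(1+87/4163) = 9217/10000 ≈ 0.921700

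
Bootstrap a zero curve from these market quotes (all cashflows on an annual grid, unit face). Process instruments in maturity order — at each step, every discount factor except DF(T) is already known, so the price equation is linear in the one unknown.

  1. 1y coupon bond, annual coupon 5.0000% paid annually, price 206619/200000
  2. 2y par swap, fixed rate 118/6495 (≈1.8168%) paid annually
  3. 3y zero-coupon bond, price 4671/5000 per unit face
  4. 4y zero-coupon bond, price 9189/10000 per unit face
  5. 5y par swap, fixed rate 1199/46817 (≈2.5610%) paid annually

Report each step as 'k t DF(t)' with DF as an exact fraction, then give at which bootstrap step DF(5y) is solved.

step 1 [1y] bond c/1=1/20: DF=(206619/200000 − 1/20·(0))/(1+1/20) = 9839/10000 ≈ 0.983900
step 2 [2y] swap r/1=118/6495: DF=(1 − 118/6495·(0.983900))/(1+118/6495) = 4823/5000 ≈ 0.964600
step 3 [3y] zero: DF = P = 4671/5000 ≈ 0.934200
step 4 [4y] zero: DF = P = 9189/10000 ≈ 0.918900
step 5 [5y] swap r/1=1199/46817: DF=(1 − 1199/46817·(0.983900+0.964600+0.934200+0.918900))/(1+1199/46817) = 8801/10000 ≈ 0.880100

1 1 9839/10000
2 2 4823/5000
3 3 4671/5000
4 4 9189/10000
5 5 8801/10000
DF(5y) is solved at step 5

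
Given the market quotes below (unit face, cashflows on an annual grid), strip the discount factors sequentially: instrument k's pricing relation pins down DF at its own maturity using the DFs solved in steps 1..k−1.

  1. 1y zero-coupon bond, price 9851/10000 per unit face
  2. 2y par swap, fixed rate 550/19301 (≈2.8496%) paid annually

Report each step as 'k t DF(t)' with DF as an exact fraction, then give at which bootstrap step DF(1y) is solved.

step 1 [1y] zero: DF = P = 9851/10000 ≈ 0.985100
step 2 [2y] swap r/1=550/19301: DF=(1 − 550/19301·(0.985100))/(1+550/19301) = 189/200 ≈ 0.945000

1 1 9851/10000
2 2 189/200
DF(1y) is solved at step 1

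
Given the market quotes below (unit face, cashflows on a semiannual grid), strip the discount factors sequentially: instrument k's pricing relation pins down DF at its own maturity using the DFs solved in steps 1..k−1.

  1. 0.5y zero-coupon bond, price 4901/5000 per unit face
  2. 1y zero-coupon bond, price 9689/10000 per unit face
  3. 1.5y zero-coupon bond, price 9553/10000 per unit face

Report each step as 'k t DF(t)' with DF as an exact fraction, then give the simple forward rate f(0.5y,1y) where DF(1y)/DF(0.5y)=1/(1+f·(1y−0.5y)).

1 1/2 4901/5000
2 1 9689/10000
3 3/2 9553/10000
f(0.5y,1y) = ((4901/5000)/(9689/10000) − 1)/(1/2) = 226/9689 ≈ 2.3325%

step 1 [0.5y] zero: DF = P = 4901/5000 ≈ 0.980200
step 2 [1y] zero: DF = P = 9689/10000 ≈ 0.968900
step 3 [1.5y] zero: DF = P = 9553/10000 ≈ 0.955300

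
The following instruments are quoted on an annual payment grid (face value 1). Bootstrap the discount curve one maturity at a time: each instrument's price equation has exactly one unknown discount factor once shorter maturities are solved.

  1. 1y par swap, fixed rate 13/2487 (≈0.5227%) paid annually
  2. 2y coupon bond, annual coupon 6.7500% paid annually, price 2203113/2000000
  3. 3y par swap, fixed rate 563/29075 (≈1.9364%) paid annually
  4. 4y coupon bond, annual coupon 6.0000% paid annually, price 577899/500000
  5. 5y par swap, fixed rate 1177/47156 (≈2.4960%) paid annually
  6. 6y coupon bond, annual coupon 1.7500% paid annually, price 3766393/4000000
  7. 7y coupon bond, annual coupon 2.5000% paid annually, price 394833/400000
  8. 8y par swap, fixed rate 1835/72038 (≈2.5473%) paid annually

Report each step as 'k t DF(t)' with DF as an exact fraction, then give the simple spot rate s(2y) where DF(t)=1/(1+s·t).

1 1 2487/2500
2 2 969/1000
3 3 9437/10000
4 4 4629/5000
5 5 8823/10000
6 6 8443/10000
7 7 4137/5000
8 8 1633/2000
s(2y) = (1/(969/1000) − 1)/(2) = 31/1938 ≈ 1.5996%

step 1 [1y] swap r/1=13/2487: DF=(1 − 13/2487·(0))/(1+13/2487) = 2487/2500 ≈ 0.994800
step 2 [2y] bond c/1=27/400: DF=(2203113/2000000 − 27/400·(0.994800))/(1+27/400) = 969/1000 ≈ 0.969000
step 3 [3y] swap r/1=563/29075: DF=(1 − 563/29075·(0.994800+0.969000))/(1+563/29075) = 9437/10000 ≈ 0.943700
step 4 [4y] bond c/1=3/50: DF=(577899/500000 − 3/50·(0.994800+0.969000+0.943700))/(1+3/50) = 4629/5000 ≈ 0.925800
step 5 [5y] swap r/1=1177/47156: DF=(1 − 1177/47156·(0.994800+0.969000+0.943700+0.925800))/(1+1177/47156) = 8823/10000 ≈ 0.882300
step 6 [6y] bond c/1=7/400: DF=(3766393/4000000 − 7/400·(0.994800+0.969000+0.943700+0.925800+0.882300))/(1+7/400) = 8443/10000 ≈ 0.844300
step 7 [7y] bond c/1=1/40: DF=(394833/400000 − 1/40·(0.994800+0.969000+0.943700+0.925800+0.882300+0.844300))/(1+1/40) = 4137/5000 ≈ 0.827400
step 8 [8y] swap r/1=1835/72038: DF=(1 − 1835/72038·(0.994800+0.969000+0.943700+0.925800+0.882300+0.844300+0.827400))/(1+1835/72038) = 1633/2000 ≈ 0.816500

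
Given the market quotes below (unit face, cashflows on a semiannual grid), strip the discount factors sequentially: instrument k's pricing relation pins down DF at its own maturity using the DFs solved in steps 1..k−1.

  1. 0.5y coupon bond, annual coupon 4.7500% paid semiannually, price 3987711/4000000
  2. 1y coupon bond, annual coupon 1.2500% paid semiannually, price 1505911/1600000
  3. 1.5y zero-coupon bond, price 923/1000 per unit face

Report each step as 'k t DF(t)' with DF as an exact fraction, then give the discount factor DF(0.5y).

step 1 [0.5y] bond c/2=19/800: DF=(3987711/4000000 − 19/800·(0))/(1+19/800) = 4869/5000 ≈ 0.973800
step 2 [1y] bond c/2=1/160: DF=(1505911/1600000 − 1/160·(0.973800))/(1+1/160) = 9293/10000 ≈ 0.929300
step 3 [1.5y] zero: DF = P = 923/1000 ≈ 0.923000

1 1/2 4869/5000
2 1 9293/10000
3 3/2 923/1000
DF(0.5y) = 4869/5000 ≈ 0.973800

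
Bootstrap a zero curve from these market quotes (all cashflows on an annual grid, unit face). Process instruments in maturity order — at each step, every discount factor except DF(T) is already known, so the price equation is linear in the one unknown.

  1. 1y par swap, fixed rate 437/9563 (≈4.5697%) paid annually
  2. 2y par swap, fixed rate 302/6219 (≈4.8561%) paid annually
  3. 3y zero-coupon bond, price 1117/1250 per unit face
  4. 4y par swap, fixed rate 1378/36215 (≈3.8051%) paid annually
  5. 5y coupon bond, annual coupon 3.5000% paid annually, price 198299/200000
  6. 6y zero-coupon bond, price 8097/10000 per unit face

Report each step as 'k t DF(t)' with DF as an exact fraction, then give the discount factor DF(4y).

step 1 [1y] swap r/1=437/9563: DF=(1 − 437/9563·(0))/(1+437/9563) = 9563/10000 ≈ 0.956300
step 2 [2y] swap r/1=302/6219: DF=(1 − 302/6219·(0.956300))/(1+302/6219) = 4547/5000 ≈ 0.909400
step 3 [3y] zero: DF = P = 1117/1250 ≈ 0.893600
step 4 [4y] swap r/1=1378/36215: DF=(1 − 1378/36215·(0.956300+0.909400+0.893600))/(1+1378/36215) = 4311/5000 ≈ 0.862200
step 5 [5y] bond c/1=7/200: DF=(198299/200000 − 7/200·(0.956300+0.909400+0.893600+0.862200))/(1+7/200) = 1671/2000 ≈ 0.835500
step 6 [6y] zero: DF = P = 8097/10000 ≈ 0.809700

1 1 9563/10000
2 2 4547/5000
3 3 1117/1250
4 4 4311/5000
5 5 1671/2000
6 6 8097/10000
DF(4y) = 4311/5000 ≈ 0.862200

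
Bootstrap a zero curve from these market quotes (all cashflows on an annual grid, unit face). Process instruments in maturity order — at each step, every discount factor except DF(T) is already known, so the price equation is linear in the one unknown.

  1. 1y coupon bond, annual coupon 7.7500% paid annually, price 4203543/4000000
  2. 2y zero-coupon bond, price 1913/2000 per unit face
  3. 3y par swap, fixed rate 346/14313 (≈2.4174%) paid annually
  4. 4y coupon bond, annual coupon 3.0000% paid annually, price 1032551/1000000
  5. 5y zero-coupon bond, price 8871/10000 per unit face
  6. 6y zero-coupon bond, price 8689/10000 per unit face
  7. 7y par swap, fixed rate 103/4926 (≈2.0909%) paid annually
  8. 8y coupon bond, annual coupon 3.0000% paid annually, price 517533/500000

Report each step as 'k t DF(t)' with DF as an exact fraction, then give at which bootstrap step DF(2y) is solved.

1 1 9753/10000
2 2 1913/2000
3 3 2327/2500
4 4 9191/10000
5 5 8871/10000
6 6 8689/10000
7 7 8661/10000
8 8 1023/1250
DF(2y) is solved at step 2

step 1 [1y] bond c/1=31/400: DF=(4203543/4000000 − 31/400·(0))/(1+31/400) = 9753/10000 ≈ 0.975300
step 2 [2y] zero: DF = P = 1913/2000 ≈ 0.956500
step 3 [3y] swap r/1=346/14313: DF=(1 − 346/14313·(0.975300+0.956500))/(1+346/14313) = 2327/2500 ≈ 0.930800
step 4 [4y] bond c/1=3/100: DF=(1032551/1000000 − 3/100·(0.975300+0.956500+0.930800))/(1+3/100) = 9191/10000 ≈ 0.919100
step 5 [5y] zero: DF = P = 8871/10000 ≈ 0.887100
step 6 [6y] zero: DF = P = 8689/10000 ≈ 0.868900
step 7 [7y] swap r/1=103/4926: DF=(1 − 103/4926·(0.975300+0.956500+0.930800+0.919100+0.887100+0.868900))/(1+103/4926) = 8661/10000 ≈ 0.866100
step 8 [8y] bond c/1=3/100: DF=(517533/500000 − 3/100·(0.975300+0.956500+0.930800+0.919100+0.887100+0.868900+0.866100))/(1+3/100) = 1023/1250 ≈ 0.818400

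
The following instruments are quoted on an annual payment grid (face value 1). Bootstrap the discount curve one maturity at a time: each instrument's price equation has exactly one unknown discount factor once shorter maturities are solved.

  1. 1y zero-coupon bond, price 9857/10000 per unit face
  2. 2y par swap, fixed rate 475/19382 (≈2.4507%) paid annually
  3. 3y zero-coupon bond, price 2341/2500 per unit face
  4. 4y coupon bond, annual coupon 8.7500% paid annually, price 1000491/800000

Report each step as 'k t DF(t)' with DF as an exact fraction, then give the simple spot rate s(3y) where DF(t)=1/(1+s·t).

1 1 9857/10000
2 2 381/400
3 3 2341/2500
4 4 9187/10000
s(3y) = (1/(2341/2500) − 1)/(3) = 53/2341 ≈ 2.2640%

step 1 [1y] zero: DF = P = 9857/10000 ≈ 0.985700
step 2 [2y] swap r/1=475/19382: DF=(1 − 475/19382·(0.985700))/(1+475/19382) = 381/400 ≈ 0.952500
step 3 [3y] zero: DF = P = 2341/2500 ≈ 0.936400
step 4 [4y] bond c/1=7/80: DF=(1000491/800000 − 7/80·(0.985700+0.952500+0.936400))/(1+7/80) = 9187/10000 ≈ 0.918700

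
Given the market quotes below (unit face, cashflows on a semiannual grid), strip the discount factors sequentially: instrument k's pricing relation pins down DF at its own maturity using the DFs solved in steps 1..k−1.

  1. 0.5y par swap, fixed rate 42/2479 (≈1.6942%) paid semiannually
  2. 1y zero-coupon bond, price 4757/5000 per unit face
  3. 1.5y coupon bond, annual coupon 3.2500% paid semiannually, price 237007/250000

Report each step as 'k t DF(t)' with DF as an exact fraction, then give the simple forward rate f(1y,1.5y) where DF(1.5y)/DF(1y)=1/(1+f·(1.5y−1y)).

step 1 [0.5y] swap r/2=21/2479: DF=(1 − 21/2479·(0))/(1+21/2479) = 2479/2500 ≈ 0.991600
step 2 [1y] zero: DF = P = 4757/5000 ≈ 0.951400
step 3 [1.5y] bond c/2=13/800: DF=(237007/250000 − 13/800·(0.991600+0.951400))/(1+13/800) = 4509/5000 ≈ 0.901800

1 1/2 2479/2500
2 1 4757/5000
3 3/2 4509/5000
f(1y,1.5y) = ((4757/5000)/(4509/5000) − 1)/(1/2) = 496/4509 ≈ 11.0002%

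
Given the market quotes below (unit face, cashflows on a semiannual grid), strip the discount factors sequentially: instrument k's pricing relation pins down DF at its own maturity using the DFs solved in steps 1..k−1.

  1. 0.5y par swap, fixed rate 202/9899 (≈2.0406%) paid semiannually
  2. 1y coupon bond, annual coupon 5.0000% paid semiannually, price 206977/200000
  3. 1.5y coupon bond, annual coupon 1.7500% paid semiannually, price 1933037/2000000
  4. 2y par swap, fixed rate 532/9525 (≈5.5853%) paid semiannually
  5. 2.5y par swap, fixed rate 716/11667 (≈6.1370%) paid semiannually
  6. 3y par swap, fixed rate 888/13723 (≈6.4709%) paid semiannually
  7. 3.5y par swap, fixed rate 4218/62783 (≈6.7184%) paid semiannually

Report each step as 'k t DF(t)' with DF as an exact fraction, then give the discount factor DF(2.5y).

step 1 [0.5y] swap r/2=101/9899: DF=(1 − 101/9899·(0))/(1+101/9899) = 9899/10000 ≈ 0.989900
step 2 [1y] bond c/2=1/40: DF=(206977/200000 − 1/40·(0.989900))/(1+1/40) = 1971/2000 ≈ 0.985500
step 3 [1.5y] bond c/2=7/800: DF=(1933037/2000000 − 7/800·(0.989900+0.985500))/(1+7/800) = 941/1000 ≈ 0.941000
step 4 [2y] swap r/2=266/9525: DF=(1 − 266/9525·(0.989900+0.985500+0.941000))/(1+266/9525) = 1117/1250 ≈ 0.893600
step 5 [2.5y] swap r/2=358/11667: DF=(1 − 358/11667·(0.989900+0.985500+0.941000+0.893600))/(1+358/11667) = 1071/1250 ≈ 0.856800
step 6 [3y] swap r/2=444/13723: DF=(1 − 444/13723·(0.989900+0.985500+0.941000+0.893600+0.856800))/(1+444/13723) = 514/625 ≈ 0.822400
step 7 [3.5y] swap r/2=2109/62783: DF=(1 − 2109/62783·(0.989900+0.985500+0.941000+0.893600+0.856800+0.822400))/(1+2109/62783) = 7891/10000 ≈ 0.789100

1 1/2 9899/10000
2 1 1971/2000
3 3/2 941/1000
4 2 1117/1250
5 5/2 1071/1250
6 3 514/625
7 7/2 7891/10000
DF(2.5y) = 1071/1250 ≈ 0.856800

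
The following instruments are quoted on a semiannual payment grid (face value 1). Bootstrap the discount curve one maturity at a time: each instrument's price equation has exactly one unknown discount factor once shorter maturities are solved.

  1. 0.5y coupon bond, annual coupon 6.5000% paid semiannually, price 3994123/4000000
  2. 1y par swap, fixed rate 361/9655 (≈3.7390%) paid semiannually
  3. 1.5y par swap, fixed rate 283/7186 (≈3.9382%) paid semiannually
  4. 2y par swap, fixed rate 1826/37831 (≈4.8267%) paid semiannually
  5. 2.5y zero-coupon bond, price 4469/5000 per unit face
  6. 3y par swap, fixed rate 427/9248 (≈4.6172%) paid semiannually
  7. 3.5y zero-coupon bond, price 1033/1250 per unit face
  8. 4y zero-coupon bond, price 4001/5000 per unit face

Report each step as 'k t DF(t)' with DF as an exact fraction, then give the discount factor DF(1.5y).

1 1/2 9671/10000
2 1 9639/10000
3 3/2 4717/5000
4 2 9087/10000
5 5/2 4469/5000
6 3 8719/10000
7 7/2 1033/1250
8 4 4001/5000
DF(1.5y) = 4717/5000 ≈ 0.943400

step 1 [0.5y] bond c/2=13/400: DF=(3994123/4000000 − 13/400·(0))/(1+13/400) = 9671/10000 ≈ 0.967100
step 2 [1y] swap r/2=361/19310: DF=(1 − 361/19310·(0.967100))/(1+361/19310) = 9639/10000 ≈ 0.963900
step 3 [1.5y] swap r/2=283/14372: DF=(1 − 283/14372·(0.967100+0.963900))/(1+283/14372) = 4717/5000 ≈ 0.943400
step 4 [2y] swap r/2=913/37831: DF=(1 − 913/37831·(0.967100+0.963900+0.943400))/(1+913/37831) = 9087/10000 ≈ 0.908700
step 5 [2.5y] zero: DF = P = 4469/5000 ≈ 0.893800
step 6 [3y] swap r/2=427/18496: DF=(1 − 427/18496·(0.967100+0.963900+0.943400+0.908700+0.893800))/(1+427/18496) = 8719/10000 ≈ 0.871900
step 7 [3.5y] zero: DF = P = 1033/1250 ≈ 0.826400
step 8 [4y] zero: DF = P = 4001/5000 ≈ 0.800200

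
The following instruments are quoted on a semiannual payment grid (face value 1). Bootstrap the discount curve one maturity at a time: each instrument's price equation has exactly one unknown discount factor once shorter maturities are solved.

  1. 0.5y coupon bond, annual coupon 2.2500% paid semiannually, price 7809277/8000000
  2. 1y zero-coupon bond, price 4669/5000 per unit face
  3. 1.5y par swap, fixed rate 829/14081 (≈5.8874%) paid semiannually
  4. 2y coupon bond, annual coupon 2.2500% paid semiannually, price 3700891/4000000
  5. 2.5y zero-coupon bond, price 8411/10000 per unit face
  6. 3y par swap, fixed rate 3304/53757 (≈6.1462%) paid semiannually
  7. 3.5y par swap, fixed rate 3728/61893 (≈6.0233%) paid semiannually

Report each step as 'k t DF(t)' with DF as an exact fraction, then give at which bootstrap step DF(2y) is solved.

step 1 [0.5y] bond c/2=9/800: DF=(7809277/8000000 − 9/800·(0))/(1+9/800) = 9653/10000 ≈ 0.965300
step 2 [1y] zero: DF = P = 4669/5000 ≈ 0.933800
step 3 [1.5y] swap r/2=829/28162: DF=(1 − 829/28162·(0.965300+0.933800))/(1+829/28162) = 9171/10000 ≈ 0.917100
step 4 [2y] bond c/2=9/800: DF=(3700891/4000000 − 9/800·(0.965300+0.933800+0.917100))/(1+9/800) = 2209/2500 ≈ 0.883600
step 5 [2.5y] zero: DF = P = 8411/10000 ≈ 0.841100
step 6 [3y] swap r/2=1652/53757: DF=(1 − 1652/53757·(0.965300+0.933800+0.917100+0.883600+0.841100))/(1+1652/53757) = 2087/2500 ≈ 0.834800
step 7 [3.5y] swap r/2=1864/61893: DF=(1 − 1864/61893·(0.965300+0.933800+0.917100+0.883600+0.841100+0.834800))/(1+1864/61893) = 1017/1250 ≈ 0.813600

1 1/2 9653/10000
2 1 4669/5000
3 3/2 9171/10000
4 2 2209/2500
5 5/2 8411/10000
6 3 2087/2500
7 7/2 1017/1250
DF(2y) is solved at step 4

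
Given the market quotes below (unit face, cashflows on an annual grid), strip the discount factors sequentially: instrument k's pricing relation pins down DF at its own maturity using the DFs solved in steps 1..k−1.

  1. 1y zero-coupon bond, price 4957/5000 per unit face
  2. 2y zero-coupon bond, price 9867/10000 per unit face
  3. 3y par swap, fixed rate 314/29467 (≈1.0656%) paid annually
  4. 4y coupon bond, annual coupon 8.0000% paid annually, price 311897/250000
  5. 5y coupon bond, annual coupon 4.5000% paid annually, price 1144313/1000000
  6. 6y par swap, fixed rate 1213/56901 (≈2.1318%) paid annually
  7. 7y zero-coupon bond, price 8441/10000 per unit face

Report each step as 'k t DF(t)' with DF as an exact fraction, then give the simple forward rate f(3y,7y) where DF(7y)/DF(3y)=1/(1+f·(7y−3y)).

step 1 [1y] zero: DF = P = 4957/5000 ≈ 0.991400
step 2 [2y] zero: DF = P = 9867/10000 ≈ 0.986700
step 3 [3y] swap r/1=314/29467: DF=(1 − 314/29467·(0.991400+0.986700))/(1+314/29467) = 4843/5000 ≈ 0.968600
step 4 [4y] bond c/1=2/25: DF=(311897/250000 − 2/25·(0.991400+0.986700+0.968600))/(1+2/25) = 9369/10000 ≈ 0.936900
step 5 [5y] bond c/1=9/200: DF=(1144313/1000000 − 9/200·(0.991400+0.986700+0.968600+0.936900))/(1+9/200) = 4639/5000 ≈ 0.927800
step 6 [6y] swap r/1=1213/56901: DF=(1 − 1213/56901·(0.991400+0.986700+0.968600+0.936900+0.927800))/(1+1213/56901) = 8787/10000 ≈ 0.878700
step 7 [7y] zero: DF = P = 8441/10000 ≈ 0.844100

1 1 4957/5000
2 2 9867/10000
3 3 4843/5000
4 4 9369/10000
5 5 4639/5000
6 6 8787/10000
7 7 8441/10000
f(3y,7y) = ((4843/5000)/(8441/10000) − 1)/(4) = 1245/33764 ≈ 3.6874%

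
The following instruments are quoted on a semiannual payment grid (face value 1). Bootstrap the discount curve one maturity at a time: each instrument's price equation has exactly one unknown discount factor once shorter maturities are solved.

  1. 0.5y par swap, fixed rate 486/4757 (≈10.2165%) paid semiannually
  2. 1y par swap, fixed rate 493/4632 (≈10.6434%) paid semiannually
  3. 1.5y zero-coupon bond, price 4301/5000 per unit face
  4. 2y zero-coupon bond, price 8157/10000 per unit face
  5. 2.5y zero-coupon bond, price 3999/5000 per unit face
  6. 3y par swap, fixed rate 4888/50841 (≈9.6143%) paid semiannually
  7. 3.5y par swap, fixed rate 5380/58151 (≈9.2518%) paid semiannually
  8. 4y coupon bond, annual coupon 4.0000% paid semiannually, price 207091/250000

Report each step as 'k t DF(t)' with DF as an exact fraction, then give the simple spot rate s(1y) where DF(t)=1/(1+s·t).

step 1 [0.5y] swap r/2=243/4757: DF=(1 − 243/4757·(0))/(1+243/4757) = 4757/5000 ≈ 0.951400
step 2 [1y] swap r/2=493/9264: DF=(1 − 493/9264·(0.951400))/(1+493/9264) = 4507/5000 ≈ 0.901400
step 3 [1.5y] zero: DF = P = 4301/5000 ≈ 0.860200
step 4 [2y] zero: DF = P = 8157/10000 ≈ 0.815700
step 5 [2.5y] zero: DF = P = 3999/5000 ≈ 0.799800
step 6 [3y] swap r/2=2444/50841: DF=(1 − 2444/50841·(0.951400+0.901400+0.860200+0.815700+0.799800))/(1+2444/50841) = 1889/2500 ≈ 0.755600
step 7 [3.5y] swap r/2=2690/58151: DF=(1 − 2690/58151·(0.951400+0.901400+0.860200+0.815700+0.799800+0.755600))/(1+2690/58151) = 731/1000 ≈ 0.731000
step 8 [4y] bond c/2=1/50: DF=(207091/250000 − 1/50·(0.951400+0.901400+0.860200+0.815700+0.799800+0.755600+0.731000))/(1+1/50) = 6981/10000 ≈ 0.698100

1 1/2 4757/5000
2 1 4507/5000
3 3/2 4301/5000
4 2 8157/10000
5 5/2 3999/5000
6 3 1889/2500
7 7/2 731/1000
8 4 6981/10000
s(1y) = (1/(4507/5000) − 1)/(1) = 493/4507 ≈ 10.9385%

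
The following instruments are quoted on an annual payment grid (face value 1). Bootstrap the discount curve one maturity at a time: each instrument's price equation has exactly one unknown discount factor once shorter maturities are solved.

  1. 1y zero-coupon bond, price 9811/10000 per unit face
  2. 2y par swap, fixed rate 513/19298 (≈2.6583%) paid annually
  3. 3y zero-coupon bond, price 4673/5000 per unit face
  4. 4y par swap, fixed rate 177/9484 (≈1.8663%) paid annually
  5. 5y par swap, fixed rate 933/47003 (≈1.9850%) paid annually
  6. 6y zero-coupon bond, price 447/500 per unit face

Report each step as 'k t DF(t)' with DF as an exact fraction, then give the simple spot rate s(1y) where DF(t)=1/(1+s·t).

step 1 [1y] zero: DF = P = 9811/10000 ≈ 0.981100
step 2 [2y] swap r/1=513/19298: DF=(1 − 513/19298·(0.981100))/(1+513/19298) = 9487/10000 ≈ 0.948700
step 3 [3y] zero: DF = P = 4673/5000 ≈ 0.934600
step 4 [4y] swap r/1=177/9484: DF=(1 − 177/9484·(0.981100+0.948700+0.934600))/(1+177/9484) = 2323/2500 ≈ 0.929200
step 5 [5y] swap r/1=933/47003: DF=(1 − 933/47003·(0.981100+0.948700+0.934600+0.929200))/(1+933/47003) = 9067/10000 ≈ 0.906700
step 6 [6y] zero: DF = P = 447/500 ≈ 0.894000

1 1 9811/10000
2 2 9487/10000
3 3 4673/5000
4 4 2323/2500
5 5 9067/10000
6 6 447/500
s(1y) = (1/(9811/10000) − 1)/(1) = 189/9811 ≈ 1.9264%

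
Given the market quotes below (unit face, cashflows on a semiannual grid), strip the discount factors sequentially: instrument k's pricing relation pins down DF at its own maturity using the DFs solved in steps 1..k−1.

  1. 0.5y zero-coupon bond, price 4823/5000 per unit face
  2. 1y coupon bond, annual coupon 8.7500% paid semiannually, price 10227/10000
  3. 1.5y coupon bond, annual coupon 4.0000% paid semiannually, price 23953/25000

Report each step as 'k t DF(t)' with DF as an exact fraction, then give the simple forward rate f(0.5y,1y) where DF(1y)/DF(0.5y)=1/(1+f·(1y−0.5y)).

step 1 [0.5y] zero: DF = P = 4823/5000 ≈ 0.964600
step 2 [1y] bond c/2=7/160: DF=(10227/10000 − 7/160·(0.964600))/(1+7/160) = 4697/5000 ≈ 0.939400
step 3 [1.5y] bond c/2=1/50: DF=(23953/25000 − 1/50·(0.964600+0.939400))/(1+1/50) = 451/500 ≈ 0.902000

1 1/2 4823/5000
2 1 4697/5000
3 3/2 451/500
f(0.5y,1y) = ((4823/5000)/(4697/5000) − 1)/(1/2) = 36/671 ≈ 5.3651%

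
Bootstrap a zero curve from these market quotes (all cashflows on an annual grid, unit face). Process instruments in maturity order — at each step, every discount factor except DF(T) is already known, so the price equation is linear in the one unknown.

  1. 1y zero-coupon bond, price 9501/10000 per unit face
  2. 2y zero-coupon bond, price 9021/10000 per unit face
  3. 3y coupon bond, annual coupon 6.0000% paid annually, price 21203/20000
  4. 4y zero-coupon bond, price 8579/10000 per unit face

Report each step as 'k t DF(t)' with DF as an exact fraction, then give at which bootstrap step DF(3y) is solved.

1 1 9501/10000
2 2 9021/10000
3 3 8953/10000
4 4 8579/10000
DF(3y) is solved at step 3

step 1 [1y] zero: DF = P = 9501/10000 ≈ 0.950100
step 2 [2y] zero: DF = P = 9021/10000 ≈ 0.902100
step 3 [3y] bond c/1=3/50: DF=(21203/20000 − 3/50·(0.950100+0.902100))/(1+3/50) = 8953/10000 ≈ 0.895300
step 4 [4y] zero: DF = P = 8579/10000 ≈ 0.857900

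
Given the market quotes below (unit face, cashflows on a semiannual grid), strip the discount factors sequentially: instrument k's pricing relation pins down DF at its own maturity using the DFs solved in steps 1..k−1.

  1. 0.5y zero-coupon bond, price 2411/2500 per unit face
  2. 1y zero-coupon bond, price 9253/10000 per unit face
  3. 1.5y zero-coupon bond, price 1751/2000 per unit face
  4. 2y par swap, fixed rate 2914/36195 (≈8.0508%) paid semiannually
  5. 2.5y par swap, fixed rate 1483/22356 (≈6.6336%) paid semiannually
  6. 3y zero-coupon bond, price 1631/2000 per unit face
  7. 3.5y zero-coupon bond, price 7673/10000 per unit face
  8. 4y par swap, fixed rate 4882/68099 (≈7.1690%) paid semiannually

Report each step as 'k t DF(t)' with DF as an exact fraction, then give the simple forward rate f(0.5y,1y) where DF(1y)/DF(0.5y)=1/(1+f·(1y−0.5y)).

1 1/2 2411/2500
2 1 9253/10000
3 3/2 1751/2000
4 2 8543/10000
5 5/2 8517/10000
6 3 1631/2000
7 7/2 7673/10000
8 4 7559/10000
f(0.5y,1y) = ((2411/2500)/(9253/10000) − 1)/(1/2) = 782/9253 ≈ 8.4513%

step 1 [0.5y] zero: DF = P = 2411/2500 ≈ 0.964400
step 2 [1y] zero: DF = P = 9253/10000 ≈ 0.925300
step 3 [1.5y] zero: DF = P = 1751/2000 ≈ 0.875500
step 4 [2y] swap r/2=1457/36195: DF=(1 − 1457/36195·(0.964400+0.925300+0.875500))/(1+1457/36195) = 8543/10000 ≈ 0.854300
step 5 [2.5y] swap r/2=1483/44712: DF=(1 − 1483/44712·(0.964400+0.925300+0.875500+0.854300))/(1+1483/44712) = 8517/10000 ≈ 0.851700
step 6 [3y] zero: DF = P = 1631/2000 ≈ 0.815500
step 7 [3.5y] zero: DF = P = 7673/10000 ≈ 0.767300
step 8 [4y] swap r/2=2441/68099: DF=(1 − 2441/68099·(0.964400+0.925300+0.875500+0.854300+0.851700+0.815500+0.767300))/(1+2441/68099) = 7559/10000 ≈ 0.755900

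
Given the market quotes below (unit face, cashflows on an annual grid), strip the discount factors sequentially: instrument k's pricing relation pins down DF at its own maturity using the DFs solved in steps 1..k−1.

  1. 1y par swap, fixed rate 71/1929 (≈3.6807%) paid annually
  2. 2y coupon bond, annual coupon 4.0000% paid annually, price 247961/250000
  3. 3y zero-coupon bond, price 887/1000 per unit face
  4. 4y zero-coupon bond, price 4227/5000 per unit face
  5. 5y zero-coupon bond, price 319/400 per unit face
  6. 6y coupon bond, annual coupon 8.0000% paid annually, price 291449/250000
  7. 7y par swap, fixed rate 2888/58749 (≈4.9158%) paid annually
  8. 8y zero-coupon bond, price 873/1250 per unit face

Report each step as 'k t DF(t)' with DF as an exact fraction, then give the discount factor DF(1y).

step 1 [1y] swap r/1=71/1929: DF=(1 − 71/1929·(0))/(1+71/1929) = 1929/2000 ≈ 0.964500
step 2 [2y] bond c/1=1/25: DF=(247961/250000 − 1/25·(0.964500))/(1+1/25) = 4583/5000 ≈ 0.916600
step 3 [3y] zero: DF = P = 887/1000 ≈ 0.887000
step 4 [4y] zero: DF = P = 4227/5000 ≈ 0.845400
step 5 [5y] zero: DF = P = 319/400 ≈ 0.797500
step 6 [6y] bond c/1=2/25: DF=(291449/250000 − 2/25·(0.964500+0.916600+0.887000+0.845400+0.797500))/(1+2/25) = 7527/10000 ≈ 0.752700
step 7 [7y] swap r/1=2888/58749: DF=(1 − 2888/58749·(0.964500+0.916600+0.887000+0.845400+0.797500+0.752700))/(1+2888/58749) = 889/1250 ≈ 0.711200
step 8 [8y] zero: DF = P = 873/1250 ≈ 0.698400

1 1 1929/2000
2 2 4583/5000
3 3 887/1000
4 4 4227/5000
5 5 319/400
6 6 7527/10000
7 7 889/1250
8 8 873/1250
DF(1y) = 1929/2000 ≈ 0.964500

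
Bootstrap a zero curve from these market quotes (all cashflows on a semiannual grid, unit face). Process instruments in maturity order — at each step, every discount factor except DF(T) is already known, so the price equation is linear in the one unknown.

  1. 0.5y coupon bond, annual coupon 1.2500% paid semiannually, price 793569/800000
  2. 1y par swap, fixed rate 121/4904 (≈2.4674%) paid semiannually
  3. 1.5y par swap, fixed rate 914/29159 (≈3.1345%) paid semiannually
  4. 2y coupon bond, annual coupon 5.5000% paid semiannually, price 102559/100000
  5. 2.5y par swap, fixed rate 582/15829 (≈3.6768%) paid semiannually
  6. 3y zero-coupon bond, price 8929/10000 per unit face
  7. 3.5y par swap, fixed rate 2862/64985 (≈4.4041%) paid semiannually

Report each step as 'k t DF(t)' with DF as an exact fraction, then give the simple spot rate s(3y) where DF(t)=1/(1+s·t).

step 1 [0.5y] bond c/2=1/160: DF=(793569/800000 − 1/160·(0))/(1+1/160) = 4929/5000 ≈ 0.985800
step 2 [1y] swap r/2=121/9808: DF=(1 − 121/9808·(0.985800))/(1+121/9808) = 4879/5000 ≈ 0.975800
step 3 [1.5y] swap r/2=457/29159: DF=(1 − 457/29159·(0.985800+0.975800))/(1+457/29159) = 9543/10000 ≈ 0.954300
step 4 [2y] bond c/2=11/400: DF=(102559/100000 − 11/400·(0.985800+0.975800+0.954300))/(1+11/400) = 9201/10000 ≈ 0.920100
step 5 [2.5y] swap r/2=291/15829: DF=(1 − 291/15829·(0.985800+0.975800+0.954300+0.920100))/(1+291/15829) = 9127/10000 ≈ 0.912700
step 6 [3y] zero: DF = P = 8929/10000 ≈ 0.892900
step 7 [3.5y] swap r/2=1431/64985: DF=(1 − 1431/64985·(0.985800+0.975800+0.954300+0.920100+0.912700+0.892900))/(1+1431/64985) = 8569/10000 ≈ 0.856900

1 1/2 4929/5000
2 1 4879/5000
3 3/2 9543/10000
4 2 9201/10000
5 5/2 9127/10000
6 3 8929/10000
7 7/2 8569/10000
s(3y) = (1/(8929/10000) − 1)/(3) = 357/8929 ≈ 3.9982%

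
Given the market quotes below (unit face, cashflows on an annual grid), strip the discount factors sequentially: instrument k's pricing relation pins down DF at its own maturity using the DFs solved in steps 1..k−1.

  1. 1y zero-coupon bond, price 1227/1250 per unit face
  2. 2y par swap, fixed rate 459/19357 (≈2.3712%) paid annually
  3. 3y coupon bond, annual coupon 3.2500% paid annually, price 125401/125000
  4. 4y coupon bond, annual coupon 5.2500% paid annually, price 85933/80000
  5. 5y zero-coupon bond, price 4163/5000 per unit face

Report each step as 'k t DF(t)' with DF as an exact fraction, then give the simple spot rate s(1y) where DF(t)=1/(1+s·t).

1 1 1227/1250
2 2 9541/10000
3 3 9107/10000
4 4 4393/5000
5 5 4163/5000
s(1y) = (1/(1227/1250) − 1)/(1) = 23/1227 ≈ 1.8745%

step 1 [1y] zero: DF = P = 1227/1250 ≈ 0.981600
step 2 [2y] swap r/1=459/19357: DF=(1 − 459/19357·(0.981600))/(1+459/19357) = 9541/10000 ≈ 0.954100
step 3 [3y] bond c/1=13/400: DF=(125401/125000 − 13/400·(0.981600+0.954100))/(1+13/400) = 9107/10000 ≈ 0.910700
step 4 [4y] bond c/1=21/400: DF=(85933/80000 − 21/400·(0.981600+0.954100+0.910700))/(1+21/400) = 4393/5000 ≈ 0.878600
step 5 [5y] zero: DF = P = 4163/5000 ≈ 0.832600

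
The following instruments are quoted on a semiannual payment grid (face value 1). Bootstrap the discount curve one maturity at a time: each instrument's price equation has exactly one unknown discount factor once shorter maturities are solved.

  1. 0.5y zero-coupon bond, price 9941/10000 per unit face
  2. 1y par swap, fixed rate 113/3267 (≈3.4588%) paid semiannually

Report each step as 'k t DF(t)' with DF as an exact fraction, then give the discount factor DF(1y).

step 1 [0.5y] zero: DF = P = 9941/10000 ≈ 0.994100
step 2 [1y] swap r/2=113/6534: DF=(1 − 113/6534·(0.994100))/(1+113/6534) = 9661/10000 ≈ 0.966100

1 1/2 9941/10000
2 1 9661/10000
DF(1y) = 9661/10000 ≈ 0.966100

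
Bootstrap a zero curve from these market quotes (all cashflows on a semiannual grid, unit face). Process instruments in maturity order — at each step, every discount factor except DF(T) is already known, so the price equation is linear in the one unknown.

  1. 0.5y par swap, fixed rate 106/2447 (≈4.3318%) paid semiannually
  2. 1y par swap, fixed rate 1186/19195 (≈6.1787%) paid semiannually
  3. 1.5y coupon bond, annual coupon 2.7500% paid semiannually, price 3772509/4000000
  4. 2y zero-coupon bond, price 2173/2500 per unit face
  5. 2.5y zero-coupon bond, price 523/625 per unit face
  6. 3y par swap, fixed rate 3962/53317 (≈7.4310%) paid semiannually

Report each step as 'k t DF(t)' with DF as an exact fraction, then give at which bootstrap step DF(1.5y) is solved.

step 1 [0.5y] swap r/2=53/2447: DF=(1 − 53/2447·(0))/(1+53/2447) = 2447/2500 ≈ 0.978800
step 2 [1y] swap r/2=593/19195: DF=(1 − 593/19195·(0.978800))/(1+593/19195) = 9407/10000 ≈ 0.940700
step 3 [1.5y] bond c/2=11/800: DF=(3772509/4000000 − 11/800·(0.978800+0.940700))/(1+11/800) = 9043/10000 ≈ 0.904300
step 4 [2y] zero: DF = P = 2173/2500 ≈ 0.869200
step 5 [2.5y] zero: DF = P = 523/625 ≈ 0.836800
step 6 [3y] swap r/2=1981/53317: DF=(1 − 1981/53317·(0.978800+0.940700+0.904300+0.869200+0.836800))/(1+1981/53317) = 8019/10000 ≈ 0.801900

1 1/2 2447/2500
2 1 9407/10000
3 3/2 9043/10000
4 2 2173/2500
5 5/2 523/625
6 3 8019/10000
DF(1.5y) is solved at step 3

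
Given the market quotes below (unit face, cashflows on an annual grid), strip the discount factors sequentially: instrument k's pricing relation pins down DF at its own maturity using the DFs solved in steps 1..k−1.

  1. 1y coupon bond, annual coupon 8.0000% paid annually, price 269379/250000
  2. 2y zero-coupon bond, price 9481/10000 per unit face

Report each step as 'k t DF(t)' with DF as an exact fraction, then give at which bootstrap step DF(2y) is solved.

1 1 9977/10000
2 2 9481/10000
DF(2y) is solved at step 2

step 1 [1y] bond c/1=2/25: DF=(269379/250000 − 2/25·(0))/(1+2/25) = 9977/10000 ≈ 0.997700
step 2 [2y] zero: DF = P = 9481/10000 ≈ 0.948100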